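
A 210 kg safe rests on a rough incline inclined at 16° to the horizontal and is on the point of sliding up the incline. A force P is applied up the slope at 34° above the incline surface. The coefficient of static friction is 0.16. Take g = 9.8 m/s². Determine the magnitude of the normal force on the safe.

On the verge of sliding up the incline, friction equals μN and acts down the slope.
Perpendicular: N + P sin 34° = W cos 16° = 1978 N.
Along incline: P cos 34° = W sin 16° + μN  with W sin 16° = 567.3 N.
Solving the pair for P and N: P = 962.2 N, N = 1440 N (and f = μN = 230.4 N).

N ≈ 1440 N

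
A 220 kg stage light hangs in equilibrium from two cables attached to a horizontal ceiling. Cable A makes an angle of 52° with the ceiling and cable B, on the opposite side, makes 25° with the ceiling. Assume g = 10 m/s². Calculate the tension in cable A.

Weight W = 220 × 10 = 2200 N acts straight down.
Horizontal: T_A cos 52° = T_B cos 25°  →  T_B = 0.6793 T_A.
Vertical: T_A sin 52° + T_B sin 25° = 2200.
Substituting the horizontal relation into the vertical equation gives 1.075 T_A = 2200, so T_A = 2046 N.

T_A ≈ 2050 N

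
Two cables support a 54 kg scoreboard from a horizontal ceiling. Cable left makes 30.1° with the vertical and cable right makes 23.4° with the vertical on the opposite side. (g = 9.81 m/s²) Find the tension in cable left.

T_left ≈ 262 N

Angles from the horizontal: cable left is 90° − 30.1° = 59.9°, cable right is 90° − 23.4° = 66.6°.
Weight W = 54 × 9.81 = 529.7 N acts straight down.
Horizontal: T_left cos 59.9° = T_right cos 66.6°  →  T_right = 1.263 T_left.
Vertical: T_left sin 59.9° + T_right sin 66.6° = 529.7.
Substituting the horizontal relation into the vertical equation gives 2.024 T_left = 529.7, so T_left = 261.7 N.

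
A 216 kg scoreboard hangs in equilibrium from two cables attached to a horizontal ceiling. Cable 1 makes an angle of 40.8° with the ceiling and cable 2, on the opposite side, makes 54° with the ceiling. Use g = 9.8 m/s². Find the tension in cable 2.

T_2 ≈ 1610 N

Weight W = 216 × 9.8 = 2117 N acts straight down.
Horizontal: T_1 cos 40.8° = T_2 cos 54°  →  T_1 = 0.7765 T_2.
Vertical: T_1 sin 40.8° + T_2 sin 54° = 2117.
Substituting the horizontal relation into the vertical equation gives 1.316 T_2 = 2117, so T_2 = 1608 N.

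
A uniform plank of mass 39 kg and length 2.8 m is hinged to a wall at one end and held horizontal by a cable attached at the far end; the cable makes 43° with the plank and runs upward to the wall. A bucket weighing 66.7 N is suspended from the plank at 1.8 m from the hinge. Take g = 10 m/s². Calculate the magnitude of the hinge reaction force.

Take torques about the hinge: T sin 43° · 2.8 = 39×10×1.4 + 66.7×1.8 = 666.06 N·m.
So T = 666.06 / (0.6820 × 2.8) = 348.8 N.
ΣF_x = 0: H_x = T cos 43° = 255.09 N.
ΣF_y = 0: H_y = (39×10 + 66.7) − T sin 43° = 456.7 − 237.88 = 218.82 N.
|H| = √(H_x² + H_y²) = √((255.09)² + (218.82)²) = 336.09 N.

|H| ≈ 336 N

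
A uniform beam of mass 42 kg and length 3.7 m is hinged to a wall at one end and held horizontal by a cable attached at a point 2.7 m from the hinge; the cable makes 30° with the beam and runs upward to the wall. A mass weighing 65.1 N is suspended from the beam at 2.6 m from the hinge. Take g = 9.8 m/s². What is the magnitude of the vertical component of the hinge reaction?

Take torques about the hinge: T sin 30° · 2.7 = 42×9.8×1.85 + 65.1×2.6 = 930.72 N·m.
So T = 930.72 / (0.5000 × 2.7) = 689.42 N.
ΣF_y = 0: H_y = (42×9.8 + 65.1) − T sin 30° = 476.7 − 344.71 = 131.99 N.

|H_y| ≈ 132 N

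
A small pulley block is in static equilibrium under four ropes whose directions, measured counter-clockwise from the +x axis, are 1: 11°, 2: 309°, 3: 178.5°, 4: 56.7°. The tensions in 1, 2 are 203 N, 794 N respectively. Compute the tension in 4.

Resolve: ΣF_x = 203 cos 11° + 794 cos 309° + T_3 cos 178.5° + T_4 cos 56.7° = 0.
        ΣF_y = 203 sin 11° + 794 sin 309° + T_3 sin 178.5° + T_4 sin 56.7° = 0.
The known terms sum to (699, -578.3) N, so -0.9997 T_3 + 0.5490 T_4 = -699 and 0.0262 T_3 + 0.8358 T_4 = 578.3.
Solving simultaneously: T_3 = 1061 N, T_4 = 658.7 N.

T_4 ≈ 659 N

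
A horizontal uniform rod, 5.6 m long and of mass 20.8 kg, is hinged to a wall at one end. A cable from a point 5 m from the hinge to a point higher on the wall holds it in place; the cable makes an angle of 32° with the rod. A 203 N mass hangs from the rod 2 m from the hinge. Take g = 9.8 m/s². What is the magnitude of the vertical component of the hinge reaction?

Take torques about the hinge: T sin 32° · 5 = 20.8×9.8×2.8 + 203×2 = 976.75 N·m.
So T = 976.75 / (0.5299 × 5) = 368.64 N.
ΣF_y = 0: H_y = (20.8×9.8 + 203) − T sin 32° = 406.84 − 195.35 = 211.49 N.

|H_y| ≈ 211 N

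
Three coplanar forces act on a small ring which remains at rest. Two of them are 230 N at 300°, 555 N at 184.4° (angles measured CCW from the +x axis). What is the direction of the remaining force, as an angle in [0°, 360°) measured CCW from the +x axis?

Sum the known components: ΣF_x = -438.4 N, ΣF_y = -241.8 N.
For equilibrium the remaining force must supply (−ΣF_x, −ΣF_y) = (438.4, 241.8) N.
Magnitude = √((438.4)² + (241.8)²) = 500.6 N; direction = atan2(241.8, 438.4) = 28.9°.

θ ≈ 28.9°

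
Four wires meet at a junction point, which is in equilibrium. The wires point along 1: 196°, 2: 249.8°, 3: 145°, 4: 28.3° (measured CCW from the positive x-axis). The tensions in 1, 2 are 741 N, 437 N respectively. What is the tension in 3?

T_3 ≈ 147 N

Resolve: ΣF_x = 741 cos 196° + 437 cos 249.8° + T_3 cos 145° + T_4 cos 28.3° = 0.
        ΣF_y = 741 sin 196° + 437 sin 249.8° + T_3 sin 145° + T_4 sin 28.3° = 0.
The known terms sum to (-863.2, -614.4) N, so -0.8192 T_3 + 0.8805 T_4 = 863.2 and 0.5736 T_3 + 0.4741 T_4 = 614.4.
Solving simultaneously: T_3 = 147.4 N, T_4 = 1118 N.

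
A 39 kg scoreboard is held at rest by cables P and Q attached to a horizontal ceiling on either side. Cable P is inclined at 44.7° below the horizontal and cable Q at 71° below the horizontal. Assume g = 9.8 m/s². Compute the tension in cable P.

T_P ≈ 138 N

Weight W = 39 × 9.8 = 382.2 N acts straight down.
Horizontal: T_P cos 44.7° = T_Q cos 71°  →  T_Q = 2.183 T_P.
Vertical: T_P sin 44.7° + T_Q sin 71° = 382.2.
Substituting the horizontal relation into the vertical equation gives 2.768 T_P = 382.2, so T_P = 138.1 N.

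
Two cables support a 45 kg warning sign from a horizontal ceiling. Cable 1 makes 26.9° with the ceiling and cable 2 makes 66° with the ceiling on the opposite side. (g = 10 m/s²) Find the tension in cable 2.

Weight W = 45 × 10 = 450 N acts straight down.
Horizontal: T_1 cos 26.9° = T_2 cos 66°  →  T_1 = 0.4561 T_2.
Vertical: T_1 sin 26.9° + T_2 sin 66° = 450.
Substituting the horizontal relation into the vertical equation gives 1.12 T_2 = 450, so T_2 = 401.8 N.

T_2 ≈ 402 N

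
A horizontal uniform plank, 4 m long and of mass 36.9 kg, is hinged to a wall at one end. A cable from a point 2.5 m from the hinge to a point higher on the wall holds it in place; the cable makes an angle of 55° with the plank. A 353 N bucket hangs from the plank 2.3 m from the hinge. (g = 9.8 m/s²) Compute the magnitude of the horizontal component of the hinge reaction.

Take torques about the hinge: T sin 55° · 2.5 = 36.9×9.8×2 + 353×2.3 = 1535.1 N·m.
So T = 1535.1 / (0.8192 × 2.5) = 749.62 N.
ΣF_x = 0: H_x = T cos 55° = 429.97 N.

H_x ≈ 430 N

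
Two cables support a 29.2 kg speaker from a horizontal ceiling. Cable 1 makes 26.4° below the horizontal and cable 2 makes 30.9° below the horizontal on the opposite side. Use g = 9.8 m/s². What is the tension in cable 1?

Weight W = 29.2 × 9.8 = 286.2 N acts straight down.
Horizontal: T_1 cos 26.4° = T_2 cos 30.9°  →  T_2 = 1.044 T_1.
Vertical: T_1 sin 26.4° + T_2 sin 30.9° = 286.2.
Substituting the horizontal relation into the vertical equation gives 0.9807 T_1 = 286.2, so T_1 = 291.8 N.

T_1 ≈ 292 N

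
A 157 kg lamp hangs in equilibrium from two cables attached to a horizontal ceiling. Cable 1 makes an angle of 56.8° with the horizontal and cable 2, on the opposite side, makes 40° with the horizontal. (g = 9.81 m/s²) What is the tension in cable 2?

Weight W = 157 × 9.81 = 1540 N acts straight down.
Horizontal: T_1 cos 56.8° = T_2 cos 40°  →  T_1 = 1.399 T_2.
Vertical: T_1 sin 56.8° + T_2 sin 40° = 1540.
Substituting the horizontal relation into the vertical equation gives 1.813 T_2 = 1540, so T_2 = 849.3 N.

T_2 ≈ 849 N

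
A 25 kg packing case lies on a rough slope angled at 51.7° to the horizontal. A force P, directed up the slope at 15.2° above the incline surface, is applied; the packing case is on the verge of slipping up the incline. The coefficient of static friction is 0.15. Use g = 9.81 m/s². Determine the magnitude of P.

On the verge of sliding up the incline, friction equals μN and acts down the slope.
Perpendicular: N + P sin 15.2° = W cos 51.7° = 152 N.
Along incline: P cos 15.2° = W sin 51.7° + μN  with W sin 51.7° = 192.5 N.
Solving the pair for P and N: P = 214.3 N, N = 95.8 N (and f = μN = 14.37 N).

P ≈ 214 N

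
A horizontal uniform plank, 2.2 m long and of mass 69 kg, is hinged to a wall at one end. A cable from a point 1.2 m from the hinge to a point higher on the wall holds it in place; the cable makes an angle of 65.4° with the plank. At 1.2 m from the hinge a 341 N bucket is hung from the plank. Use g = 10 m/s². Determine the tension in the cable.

T ≈ 1070 N

Take torques about the hinge: T sin 65.4° · 1.2 = 69×10×1.1 + 341×1.2 = 1168.2 N·m.
So T = 1168.2 / (0.9092 × 1.2) = 1070.7 N.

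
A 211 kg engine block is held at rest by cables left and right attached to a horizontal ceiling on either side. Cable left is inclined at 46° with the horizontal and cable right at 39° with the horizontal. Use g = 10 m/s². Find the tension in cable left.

Weight W = 211 × 10 = 2110 N acts straight down.
Horizontal: T_left cos 46° = T_right cos 39°  →  T_right = 0.8939 T_left.
Vertical: T_left sin 46° + T_right sin 39° = 2110.
Substituting the horizontal relation into the vertical equation gives 1.282 T_left = 2110, so T_left = 1646 N.

T_left ≈ 1650 N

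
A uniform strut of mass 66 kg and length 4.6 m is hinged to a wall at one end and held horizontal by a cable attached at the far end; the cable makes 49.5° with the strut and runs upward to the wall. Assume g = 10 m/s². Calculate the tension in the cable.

Take torques about the hinge: T sin 49.5° · 4.6 = 66×10×2.3 = 1518 N·m.
So T = 1518 / (0.7604 × 4.6) = 433.98 N.

T ≈ 434 N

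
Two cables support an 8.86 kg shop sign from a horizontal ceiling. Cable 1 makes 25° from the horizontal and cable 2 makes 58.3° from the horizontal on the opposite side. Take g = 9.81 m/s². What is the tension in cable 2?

Weight W = 8.86 × 9.81 = 86.92 N acts straight down.
Horizontal: T_1 cos 25° = T_2 cos 58.3°  →  T_1 = 0.5798 T_2.
Vertical: T_1 sin 25° + T_2 sin 58.3° = 86.92.
Substituting the horizontal relation into the vertical equation gives 1.096 T_2 = 86.92, so T_2 = 79.31 N.

T_2 ≈ 79.3 N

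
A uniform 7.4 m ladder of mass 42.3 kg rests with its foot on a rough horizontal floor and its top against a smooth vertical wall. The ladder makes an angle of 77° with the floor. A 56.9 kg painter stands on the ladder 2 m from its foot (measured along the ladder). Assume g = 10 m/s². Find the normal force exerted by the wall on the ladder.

Torques about the foot: N_wall · 7.4 sin 77° = 42.3×10×3.7 cos 77° + 56.9×10×2 cos 77° → N_wall = 84.332 N.

N_wall ≈ 84.3 N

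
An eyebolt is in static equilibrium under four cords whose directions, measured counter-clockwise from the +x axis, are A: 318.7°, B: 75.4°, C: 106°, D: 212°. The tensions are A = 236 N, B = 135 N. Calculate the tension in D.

Resolve: ΣF_x = 236 cos 318.7° + 135 cos 75.4° + T_C cos 106° + T_D cos 212° = 0.
        ΣF_y = 236 sin 318.7° + 135 sin 75.4° + T_C sin 106° + T_D sin 212° = 0.
The known terms sum to (211.3, -25.12) N, so -0.2756 T_C − 0.8480 T_D = -211.3 and 0.9613 T_C − 0.5299 T_D = 25.12.
Solving simultaneously: T_C = 138.7 N, T_D = 204.1 N.

T_D ≈ 204 N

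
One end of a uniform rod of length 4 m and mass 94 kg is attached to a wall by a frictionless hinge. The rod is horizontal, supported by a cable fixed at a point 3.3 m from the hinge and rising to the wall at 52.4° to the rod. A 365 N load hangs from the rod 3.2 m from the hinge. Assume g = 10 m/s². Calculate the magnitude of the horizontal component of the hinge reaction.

H_x ≈ 711 N

Take torques about the hinge: T sin 52.4° · 3.3 = 94×10×2 + 365×3.2 = 3048 N·m.
So T = 3048 / (0.7923 × 3.3) = 1165.8 N.
ΣF_x = 0: H_x = T cos 52.4° = 711.3 N.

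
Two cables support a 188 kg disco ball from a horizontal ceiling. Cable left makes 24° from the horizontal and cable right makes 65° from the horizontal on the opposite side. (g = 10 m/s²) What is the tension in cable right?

Weight W = 188 × 10 = 1880 N acts straight down.
Horizontal: T_left cos 24° = T_right cos 65°  →  T_left = 0.4626 T_right.
Vertical: T_left sin 24° + T_right sin 65° = 1880.
Substituting the horizontal relation into the vertical equation gives 1.094 T_right = 1880, so T_right = 1718 N.

T_right ≈ 1720 N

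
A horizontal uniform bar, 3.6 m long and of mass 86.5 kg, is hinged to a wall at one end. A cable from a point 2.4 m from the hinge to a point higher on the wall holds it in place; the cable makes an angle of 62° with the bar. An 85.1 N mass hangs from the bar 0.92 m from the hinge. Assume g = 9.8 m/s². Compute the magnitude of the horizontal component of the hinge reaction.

Take torques about the hinge: T sin 62° · 2.4 = 86.5×9.8×1.8 + 85.1×0.92 = 1604.2 N·m.
So T = 1604.2 / (0.8829 × 2.4) = 757.01 N.
ΣF_x = 0: H_x = T cos 62° = 355.39 N.

H_x ≈ 355 N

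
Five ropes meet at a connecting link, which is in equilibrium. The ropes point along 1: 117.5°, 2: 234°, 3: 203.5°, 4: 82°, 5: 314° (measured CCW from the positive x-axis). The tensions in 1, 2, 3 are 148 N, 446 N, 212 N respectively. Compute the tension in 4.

T_4 ≈ 756 N

Resolve: ΣF_x = 148 cos 117.5° + 446 cos 234° + 212 cos 203.5° + T_4 cos 82° + T_5 cos 314° = 0.
        ΣF_y = 148 sin 117.5° + 446 sin 234° + 212 sin 203.5° + T_4 sin 82° + T_5 sin 314° = 0.
The known terms sum to (-524.9, -314.1) N, so 0.1392 T_4 + 0.6947 T_5 = 524.9 and 0.9903 T_4 − 0.7193 T_5 = 314.1.
Solving simultaneously: T_4 = 756 N, T_5 = 604.2 N.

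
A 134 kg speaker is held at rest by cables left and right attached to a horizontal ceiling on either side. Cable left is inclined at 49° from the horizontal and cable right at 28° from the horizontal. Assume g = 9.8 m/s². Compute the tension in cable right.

Weight W = 134 × 9.8 = 1313 N acts straight down.
Horizontal: T_left cos 49° = T_right cos 28°  →  T_left = 1.346 T_right.
Vertical: T_left sin 49° + T_right sin 28° = 1313.
Substituting the horizontal relation into the vertical equation gives 1.485 T_right = 1313, so T_right = 884.2 N.

T_right ≈ 884 N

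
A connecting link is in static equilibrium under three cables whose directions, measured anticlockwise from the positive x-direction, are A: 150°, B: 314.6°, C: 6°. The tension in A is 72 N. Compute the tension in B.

Resolve: ΣF_x = 72 cos 150° + T_B cos 314.6° + T_C cos 6° = 0.
        ΣF_y = 72 sin 150° + T_B sin 314.6° + T_C sin 6° = 0.
The known terms sum to (-62.35, 36) N, so 0.7022 T_B + 0.9945 T_C = 62.35 and -0.7120 T_B + 0.1045 T_C = -36.
Solving simultaneously: T_B = 54.15 N, T_C = 24.47 N.

T_B ≈ 54.2 N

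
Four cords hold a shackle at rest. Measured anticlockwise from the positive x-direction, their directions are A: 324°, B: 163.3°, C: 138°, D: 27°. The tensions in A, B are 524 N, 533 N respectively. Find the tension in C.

T_C ≈ 106 N

Resolve: ΣF_x = 524 cos 324° + 533 cos 163.3° + T_C cos 138° + T_D cos 27° = 0.
        ΣF_y = 524 sin 324° + 533 sin 163.3° + T_C sin 138° + T_D sin 27° = 0.
The known terms sum to (-86.59, -154.8) N, so -0.7431 T_C + 0.8910 T_D = 86.59 and 0.6691 T_C + 0.4540 T_D = 154.8.
Solving simultaneously: T_C = 105.7 N, T_D = 185.3 N.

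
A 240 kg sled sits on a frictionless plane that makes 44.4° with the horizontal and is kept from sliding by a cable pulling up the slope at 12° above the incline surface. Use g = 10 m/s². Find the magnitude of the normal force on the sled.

Take axes along and perpendicular to the incline. Weight components: W sin 44.4° = 1679 N down-slope, W cos 44.4° = 1715 N into the surface.
Along incline: T cos 12° = W sin 44.4° → T = 1717 N.
Perpendicular: N = W cos 44.4° − T sin 12° = 1358 N.

N ≈ 1360 N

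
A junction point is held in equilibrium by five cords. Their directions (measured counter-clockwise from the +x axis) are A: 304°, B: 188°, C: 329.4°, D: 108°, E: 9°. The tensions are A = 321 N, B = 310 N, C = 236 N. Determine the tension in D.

Resolve: ΣF_x = 321 cos 304° + 310 cos 188° + 236 cos 329.4° + T_D cos 108° + T_E cos 9° = 0.
        ΣF_y = 321 sin 304° + 310 sin 188° + 236 sin 329.4° + T_D sin 108° + T_E sin 9° = 0.
The known terms sum to (75.65, -429.4) N, so -0.3090 T_D + 0.9877 T_E = -75.65 and 0.9511 T_D + 0.1564 T_E = 429.4.
Solving simultaneously: T_D = 441.4 N, T_E = 61.50 N.

T_D ≈ 441 N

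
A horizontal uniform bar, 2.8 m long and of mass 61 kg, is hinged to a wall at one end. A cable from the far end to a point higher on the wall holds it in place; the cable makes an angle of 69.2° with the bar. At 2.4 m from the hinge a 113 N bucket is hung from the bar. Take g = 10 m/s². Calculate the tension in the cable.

Take torques about the hinge: T sin 69.2° · 2.8 = 61×10×1.4 + 113×2.4 = 1125.2 N·m.
So T = 1125.2 / (0.9348 × 2.8) = 429.87 N.

T ≈ 430 N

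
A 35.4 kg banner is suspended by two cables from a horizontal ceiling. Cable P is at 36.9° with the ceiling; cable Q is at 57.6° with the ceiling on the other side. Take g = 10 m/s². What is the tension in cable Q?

T_Q ≈ 284 N

Weight W = 35.4 × 10 = 354 N acts straight down.
Horizontal: T_P cos 36.9° = T_Q cos 57.6°  →  T_P = 0.67 T_Q.
Vertical: T_P sin 36.9° + T_Q sin 57.6° = 354.
Substituting the horizontal relation into the vertical equation gives 1.247 T_Q = 354, so T_Q = 284 N.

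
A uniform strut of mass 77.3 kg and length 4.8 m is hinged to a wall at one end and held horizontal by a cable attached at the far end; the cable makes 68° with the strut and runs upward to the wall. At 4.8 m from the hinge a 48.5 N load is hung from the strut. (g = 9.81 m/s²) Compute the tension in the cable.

T ≈ 461 N

Take torques about the hinge: T sin 68° · 4.8 = 77.3×9.81×2.4 + 48.5×4.8 = 2052.8 N·m.
So T = 2052.8 / (0.9272 × 4.8) = 461.24 N.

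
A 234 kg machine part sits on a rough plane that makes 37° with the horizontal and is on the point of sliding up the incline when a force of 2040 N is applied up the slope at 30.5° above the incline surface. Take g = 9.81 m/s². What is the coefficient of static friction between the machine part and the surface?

On the verge of sliding up the incline, friction is at its maximum μN and acts down the slope.
Perpendicular to incline: N = W cos 37° − P sin 30.5° = 1833 − 1035 = 797.9 N.
Along incline: P cos 30.5° − μN = W sin 37° → μ = −(W sin 37° − P cos 30.5°) / N = 0.4715.

μ ≈ 0.472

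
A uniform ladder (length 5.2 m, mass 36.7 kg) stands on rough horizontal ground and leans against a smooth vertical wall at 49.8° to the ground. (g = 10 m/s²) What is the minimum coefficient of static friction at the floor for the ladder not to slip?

μ_min ≈ 0.423

ΣF_y = 0: N_floor = 36.7×10 = 367 N.
Torques about the foot: N_wall · 5.2 sin 49.8° = 36.7×10×2.6 cos 49.8° → N_wall = 155.07 N.
ΣF_x = 0: f_floor = N_wall = 155.07 N.
μ_min = f_floor / N_floor = 155.07 / 367 = 0.4225.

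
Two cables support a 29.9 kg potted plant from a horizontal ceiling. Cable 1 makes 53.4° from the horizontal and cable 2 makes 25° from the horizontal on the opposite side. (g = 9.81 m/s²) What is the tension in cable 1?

T_1 ≈ 271 N

Weight W = 29.9 × 9.81 = 293.3 N acts straight down.
Horizontal: T_1 cos 53.4° = T_2 cos 25°  →  T_2 = 0.6579 T_1.
Vertical: T_1 sin 53.4° + T_2 sin 25° = 293.3.
Substituting the horizontal relation into the vertical equation gives 1.081 T_1 = 293.3, so T_1 = 271.4 N.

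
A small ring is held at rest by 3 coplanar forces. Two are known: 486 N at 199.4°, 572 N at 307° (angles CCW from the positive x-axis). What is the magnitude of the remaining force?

Sum the known components: ΣF_x = -114.2 N, ΣF_y = -618.2 N.
For equilibrium the remaining force must supply (−ΣF_x, −ΣF_y) = (114.2, 618.2) N.
Magnitude = √((114.2)² + (618.2)²) = 628.7 N; direction = atan2(618.2, 114.2) = 79.5°.

F ≈ 629 N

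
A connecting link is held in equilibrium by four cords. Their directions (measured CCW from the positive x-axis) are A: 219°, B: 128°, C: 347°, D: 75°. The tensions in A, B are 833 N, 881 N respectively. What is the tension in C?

Resolve: ΣF_x = 833 cos 219° + 881 cos 128° + T_C cos 347° + T_D cos 75° = 0.
        ΣF_y = 833 sin 219° + 881 sin 128° + T_C sin 347° + T_D sin 75° = 0.
The known terms sum to (-1190, 170) N, so 0.9744 T_C + 0.2588 T_D = 1190 and -0.2250 T_C + 0.9659 T_D = -170.
Solving simultaneously: T_C = 1194 N, T_D = 102 N.

T_C ≈ 1190 N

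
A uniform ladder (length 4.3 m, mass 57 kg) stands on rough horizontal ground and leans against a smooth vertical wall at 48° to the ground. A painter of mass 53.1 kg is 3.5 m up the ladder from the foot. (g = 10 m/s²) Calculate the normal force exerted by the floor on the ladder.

N_floor ≈ 1100 N

ΣF_y = 0: N_floor = 57×10 + 53.1×10 = 1101 N.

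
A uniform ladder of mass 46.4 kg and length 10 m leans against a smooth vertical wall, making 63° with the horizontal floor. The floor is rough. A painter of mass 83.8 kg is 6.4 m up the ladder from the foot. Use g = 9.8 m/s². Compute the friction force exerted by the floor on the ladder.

f ≈ 384 N

Torques about the foot: N_wall · 10 sin 63° = 46.4×9.8×5 cos 63° + 83.8×9.8×6.4 cos 63° → N_wall = 383.65 N.
ΣF_x = 0: f_floor = N_wall = 383.65 N.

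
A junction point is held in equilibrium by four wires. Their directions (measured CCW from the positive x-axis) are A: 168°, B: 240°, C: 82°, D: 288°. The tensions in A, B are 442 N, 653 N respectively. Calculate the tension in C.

Resolve: ΣF_x = 442 cos 168° + 653 cos 240° + T_C cos 82° + T_D cos 288° = 0.
        ΣF_y = 442 sin 168° + 653 sin 240° + T_C sin 82° + T_D sin 288° = 0.
The known terms sum to (-758.8, -473.6) N, so 0.1392 T_C + 0.3090 T_D = 758.8 and 0.9903 T_C − 0.9511 T_D = 473.6.
Solving simultaneously: T_C = 1980 N, T_D = 1564 N.

T_C ≈ 1980 N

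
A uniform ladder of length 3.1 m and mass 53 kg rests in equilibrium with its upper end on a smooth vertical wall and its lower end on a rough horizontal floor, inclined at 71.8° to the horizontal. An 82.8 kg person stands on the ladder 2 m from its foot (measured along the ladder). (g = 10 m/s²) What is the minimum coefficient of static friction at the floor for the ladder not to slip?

ΣF_y = 0: N_floor = 53×10 + 82.8×10 = 1358 N.
Torques about the foot: N_wall · 3.1 sin 71.8° = 53×10×1.55 cos 71.8° + 82.8×10×2 cos 71.8° → N_wall = 262.76 N.
ΣF_x = 0: f_floor = N_wall = 262.76 N.
μ_min = f_floor / N_floor = 262.76 / 1358 = 0.1935.

μ_min ≈ 0.193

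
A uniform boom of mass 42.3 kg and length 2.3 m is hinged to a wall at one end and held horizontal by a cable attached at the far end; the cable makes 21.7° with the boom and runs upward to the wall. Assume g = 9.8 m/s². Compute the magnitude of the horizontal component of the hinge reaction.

H_x ≈ 521 N

Take torques about the hinge: T sin 21.7° · 2.3 = 42.3×9.8×1.15 = 476.72 N·m.
So T = 476.72 / (0.3697 × 2.3) = 560.57 N.
ΣF_x = 0: H_x = T cos 21.7° = 520.85 N.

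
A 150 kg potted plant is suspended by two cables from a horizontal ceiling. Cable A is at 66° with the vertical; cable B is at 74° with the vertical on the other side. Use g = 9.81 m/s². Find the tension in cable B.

T_B ≈ 2090 N

Angles from the horizontal: cable A is 90° − 66° = 24°, cable B is 90° − 74° = 16°.
Weight W = 150 × 9.81 = 1472 N acts straight down.
Horizontal: T_A cos 24° = T_B cos 16°  →  T_A = 1.052 T_B.
Vertical: T_A sin 24° + T_B sin 16° = 1472.
Substituting the horizontal relation into the vertical equation gives 0.7036 T_B = 1472, so T_B = 2091 N.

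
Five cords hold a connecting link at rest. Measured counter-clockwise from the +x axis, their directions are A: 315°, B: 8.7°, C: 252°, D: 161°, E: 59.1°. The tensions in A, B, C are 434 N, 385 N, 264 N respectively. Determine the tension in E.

T_E ≈ 281 N

Resolve: ΣF_x = 434 cos 315° + 385 cos 8.7° + 264 cos 252° + T_D cos 161° + T_E cos 59.1° = 0.
        ΣF_y = 434 sin 315° + 385 sin 8.7° + 264 sin 252° + T_D sin 161° + T_E sin 59.1° = 0.
The known terms sum to (605.9, -499.7) N, so -0.9455 T_D + 0.5135 T_E = -605.9 and 0.3256 T_D + 0.8581 T_E = 499.7.
Solving simultaneously: T_D = 793.6 N, T_E = 281.3 N.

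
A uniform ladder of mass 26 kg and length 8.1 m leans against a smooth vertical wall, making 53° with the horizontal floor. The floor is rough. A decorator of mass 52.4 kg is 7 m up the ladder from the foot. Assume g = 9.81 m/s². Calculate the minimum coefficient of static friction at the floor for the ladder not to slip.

ΣF_y = 0: N_floor = 26×9.81 + 52.4×9.81 = 769.1 N.
Torques about the foot: N_wall · 8.1 sin 53° = 26×9.81×4.05 cos 53° + 52.4×9.81×7 cos 53° → N_wall = 430.86 N.
ΣF_x = 0: f_floor = N_wall = 430.86 N.
μ_min = f_floor / N_floor = 430.86 / 769.1 = 0.5602.

μ_min ≈ 0.560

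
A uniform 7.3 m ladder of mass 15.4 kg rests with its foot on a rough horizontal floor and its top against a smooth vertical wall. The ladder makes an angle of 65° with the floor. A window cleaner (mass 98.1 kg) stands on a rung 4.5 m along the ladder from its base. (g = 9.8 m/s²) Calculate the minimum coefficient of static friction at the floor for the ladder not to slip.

μ_min ≈ 0.280

ΣF_y = 0: N_floor = 15.4×9.8 + 98.1×9.8 = 1112.3 N.
Torques about the foot: N_wall · 7.3 sin 65° = 15.4×9.8×3.65 cos 65° + 98.1×9.8×4.5 cos 65° → N_wall = 311.54 N.
ΣF_x = 0: f_floor = N_wall = 311.54 N.
μ_min = f_floor / N_floor = 311.54 / 1112.3 = 0.2801.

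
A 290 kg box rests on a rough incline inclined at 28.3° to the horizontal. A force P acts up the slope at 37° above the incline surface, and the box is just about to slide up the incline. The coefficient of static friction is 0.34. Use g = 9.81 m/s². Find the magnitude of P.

On the verge of sliding up the incline, friction equals μN and acts down the slope.
Perpendicular: N + P sin 37° = W cos 28.3° = 2505 N.
Along incline: P cos 37° = W sin 28.3° + μN  with W sin 28.3° = 1349 N.
Solving the pair for P and N: P = 2193 N, N = 1185 N (and f = μN = 402.9 N).

P ≈ 2190 N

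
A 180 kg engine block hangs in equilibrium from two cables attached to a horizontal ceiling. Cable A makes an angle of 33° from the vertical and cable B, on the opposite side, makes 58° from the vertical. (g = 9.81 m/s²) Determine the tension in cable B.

T_B ≈ 962 N

Angles from the horizontal: cable A is 90° − 33° = 57°, cable B is 90° − 58° = 32°.
Weight W = 180 × 9.81 = 1766 N acts straight down.
Horizontal: T_A cos 57° = T_B cos 32°  →  T_A = 1.557 T_B.
Vertical: T_A sin 57° + T_B sin 32° = 1766.
Substituting the horizontal relation into the vertical equation gives 1.836 T_B = 1766, so T_B = 961.9 N.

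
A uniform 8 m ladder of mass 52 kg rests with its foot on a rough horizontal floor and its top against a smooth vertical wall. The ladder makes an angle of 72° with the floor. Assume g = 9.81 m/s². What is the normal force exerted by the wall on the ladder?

N_wall ≈ 82.9 N

Torques about the foot: N_wall · 8 sin 72° = 52×9.81×4 cos 72° → N_wall = 82.874 N.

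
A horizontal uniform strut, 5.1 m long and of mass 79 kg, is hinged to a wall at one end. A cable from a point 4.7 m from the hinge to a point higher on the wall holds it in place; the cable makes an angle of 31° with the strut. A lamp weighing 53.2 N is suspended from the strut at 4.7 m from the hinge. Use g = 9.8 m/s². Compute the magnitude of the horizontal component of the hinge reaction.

H_x ≈ 788 N

Take torques about the hinge: T sin 31° · 4.7 = 79×9.8×2.55 + 53.2×4.7 = 2224.2 N·m.
So T = 2224.2 / (0.5150 × 4.7) = 918.85 N.
ΣF_x = 0: H_x = T cos 31° = 787.61 N.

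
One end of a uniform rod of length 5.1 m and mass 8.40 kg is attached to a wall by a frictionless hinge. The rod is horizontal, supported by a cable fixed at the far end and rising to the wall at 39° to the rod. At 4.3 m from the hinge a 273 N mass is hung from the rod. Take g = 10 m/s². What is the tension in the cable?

T ≈ 432 N

Take torques about the hinge: T sin 39° · 5.1 = 8.40×10×2.55 + 273×4.3 = 1388.1 N·m.
So T = 1388.1 / (0.6293 × 5.1) = 432.49 N.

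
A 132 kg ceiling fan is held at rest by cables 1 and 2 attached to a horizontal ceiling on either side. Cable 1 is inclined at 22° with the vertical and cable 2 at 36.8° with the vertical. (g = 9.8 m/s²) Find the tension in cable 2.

Angles from the horizontal: cable 1 is 90° − 22° = 68°, cable 2 is 90° − 36.8° = 53.2°.
Weight W = 132 × 9.8 = 1294 N acts straight down.
Horizontal: T_1 cos 68° = T_2 cos 53.2°  →  T_1 = 1.599 T_2.
Vertical: T_1 sin 68° + T_2 sin 53.2° = 1294.
Substituting the horizontal relation into the vertical equation gives 2.283 T_2 = 1294, so T_2 = 566.5 N.

T_2 ≈ 567 N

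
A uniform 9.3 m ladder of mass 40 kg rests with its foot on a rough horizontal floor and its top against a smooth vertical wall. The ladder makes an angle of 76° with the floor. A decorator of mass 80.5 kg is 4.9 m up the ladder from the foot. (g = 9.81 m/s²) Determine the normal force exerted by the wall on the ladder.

Torques about the foot: N_wall · 9.3 sin 76° = 40×9.81×4.65 cos 76° + 80.5×9.81×4.9 cos 76° → N_wall = 152.66 N.

N_wall ≈ 153 N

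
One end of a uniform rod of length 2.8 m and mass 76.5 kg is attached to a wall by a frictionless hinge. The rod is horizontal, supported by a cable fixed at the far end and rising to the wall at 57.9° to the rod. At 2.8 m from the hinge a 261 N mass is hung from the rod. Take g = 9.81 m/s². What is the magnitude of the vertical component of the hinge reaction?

|H_y| ≈ 375 N

Take torques about the hinge: T sin 57.9° · 2.8 = 76.5×9.81×1.4 + 261×2.8 = 1781.5 N·m.
So T = 1781.5 / (0.8471 × 2.8) = 751.05 N.
ΣF_y = 0: H_y = (76.5×9.81 + 261) − T sin 57.9° = 1011.5 − 636.23 = 375.23 N.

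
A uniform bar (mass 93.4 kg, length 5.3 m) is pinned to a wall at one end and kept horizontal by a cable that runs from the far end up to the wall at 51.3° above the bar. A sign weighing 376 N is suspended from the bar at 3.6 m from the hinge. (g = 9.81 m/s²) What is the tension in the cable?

T ≈ 914 N

Take torques about the hinge: T sin 51.3° · 5.3 = 93.4×9.81×2.65 + 376×3.6 = 3781.7 N·m.
So T = 3781.7 / (0.7804 × 5.3) = 914.27 N.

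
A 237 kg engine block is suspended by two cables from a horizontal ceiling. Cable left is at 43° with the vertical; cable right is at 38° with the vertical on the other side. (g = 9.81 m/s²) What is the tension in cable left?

Angles from the horizontal: cable left is 90° − 43° = 47°, cable right is 90° − 38° = 52°.
Weight W = 237 × 9.81 = 2325 N acts straight down.
Horizontal: T_left cos 47° = T_right cos 52°  →  T_right = 1.108 T_left.
Vertical: T_left sin 47° + T_right sin 52° = 2325.
Substituting the horizontal relation into the vertical equation gives 1.604 T_left = 2325, so T_left = 1449 N.

T_left ≈ 1450 N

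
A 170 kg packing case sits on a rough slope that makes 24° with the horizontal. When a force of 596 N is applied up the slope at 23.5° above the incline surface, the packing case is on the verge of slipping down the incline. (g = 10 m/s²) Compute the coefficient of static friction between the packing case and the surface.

On the verge of sliding down the incline, friction is at its maximum μN and acts up the slope.
Perpendicular to incline: N = W cos 24° − P sin 23.5° = 1553 − 237.7 = 1315 N.
Along incline: P cos 23.5° + μN = W sin 24° → μ = (W sin 24° − P cos 23.5°) / N = 0.1101.

μ ≈ 0.110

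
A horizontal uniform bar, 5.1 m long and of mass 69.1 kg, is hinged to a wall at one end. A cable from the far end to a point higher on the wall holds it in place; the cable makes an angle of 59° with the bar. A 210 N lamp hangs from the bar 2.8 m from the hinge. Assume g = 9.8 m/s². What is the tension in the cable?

Take torques about the hinge: T sin 59° · 5.1 = 69.1×9.8×2.55 + 210×2.8 = 2314.8 N·m.
So T = 2314.8 / (0.8572 × 5.1) = 529.52 N.

T ≈ 530 N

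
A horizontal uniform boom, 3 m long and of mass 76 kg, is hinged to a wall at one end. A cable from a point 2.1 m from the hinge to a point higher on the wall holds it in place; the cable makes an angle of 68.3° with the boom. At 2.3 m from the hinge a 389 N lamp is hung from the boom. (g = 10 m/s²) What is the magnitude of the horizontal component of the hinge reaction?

Take torques about the hinge: T sin 68.3° · 2.1 = 76×10×1.5 + 389×2.3 = 2034.7 N·m.
So T = 2034.7 / (0.9291 × 2.1) = 1042.8 N.
ΣF_x = 0: H_x = T cos 68.3° = 385.57 N.

H_x ≈ 386 N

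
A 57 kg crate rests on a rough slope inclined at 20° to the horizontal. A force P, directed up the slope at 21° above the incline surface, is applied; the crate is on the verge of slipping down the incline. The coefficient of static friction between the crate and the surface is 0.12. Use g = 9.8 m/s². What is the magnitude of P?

On the verge of sliding down the incline, friction equals μN and acts up the slope.
Perpendicular: N + P sin 21° = W cos 20° = 524.9 N.
Along incline: P cos 21° + μN = W sin 20° with W sin 20° = 191.1 N.
Solving the pair for P and N: P = 143.8 N, N = 473.4 N (and f = μN = 56.81 N).

P ≈ 144 N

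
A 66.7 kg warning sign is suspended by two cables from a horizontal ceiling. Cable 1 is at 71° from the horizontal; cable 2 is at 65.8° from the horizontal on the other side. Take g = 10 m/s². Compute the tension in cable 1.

T_1 ≈ 399 N

Weight W = 66.7 × 10 = 667 N acts straight down.
Horizontal: T_1 cos 71° = T_2 cos 65.8°  →  T_2 = 0.7942 T_1.
Vertical: T_1 sin 71° + T_2 sin 65.8° = 667.
Substituting the horizontal relation into the vertical equation gives 1.67 T_1 = 667, so T_1 = 399.4 N.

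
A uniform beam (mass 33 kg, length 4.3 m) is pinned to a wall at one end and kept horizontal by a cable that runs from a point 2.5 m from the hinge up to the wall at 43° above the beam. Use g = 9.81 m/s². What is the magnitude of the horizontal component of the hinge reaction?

Take torques about the hinge: T sin 43° · 2.5 = 33×9.81×2.15 = 696.02 N·m.
So T = 696.02 / (0.6820 × 2.5) = 408.22 N.
ΣF_x = 0: H_x = T cos 43° = 298.56 N.

H_x ≈ 299 N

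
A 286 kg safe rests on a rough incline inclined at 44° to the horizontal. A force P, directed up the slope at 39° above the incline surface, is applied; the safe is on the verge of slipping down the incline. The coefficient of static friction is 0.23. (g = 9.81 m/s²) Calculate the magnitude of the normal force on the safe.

On the verge of sliding down the incline, friction equals μN and acts up the slope.
Perpendicular: N + P sin 39° = W cos 44° = 2018 N.
Along incline: P cos 39° + μN = W sin 44° with W sin 44° = 1949 N.
Solving the pair for P and N: P = 2348 N, N = 540.7 N (and f = μN = 124.4 N).

N ≈ 541 N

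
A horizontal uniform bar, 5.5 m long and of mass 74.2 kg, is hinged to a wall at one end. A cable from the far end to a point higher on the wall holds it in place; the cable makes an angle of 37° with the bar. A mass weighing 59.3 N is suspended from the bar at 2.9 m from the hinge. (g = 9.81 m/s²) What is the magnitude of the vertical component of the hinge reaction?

Take torques about the hinge: T sin 37° · 5.5 = 74.2×9.81×2.75 + 59.3×2.9 = 2173.7 N·m.
So T = 2173.7 / (0.6018 × 5.5) = 656.71 N.
ΣF_y = 0: H_y = (74.2×9.81 + 59.3) − T sin 37° = 787.2 − 395.22 = 391.98 N.

|H_y| ≈ 392 N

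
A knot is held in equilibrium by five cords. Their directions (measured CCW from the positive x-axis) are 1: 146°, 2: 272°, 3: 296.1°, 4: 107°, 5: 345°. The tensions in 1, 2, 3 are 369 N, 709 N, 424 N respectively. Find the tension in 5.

T_5 ≈ 411 N

Resolve: ΣF_x = 369 cos 146° + 709 cos 272° + 424 cos 296.1° + T_4 cos 107° + T_5 cos 345° = 0.
        ΣF_y = 369 sin 146° + 709 sin 272° + 424 sin 296.1° + T_4 sin 107° + T_5 sin 345° = 0.
The known terms sum to (-94.64, -883) N, so -0.2924 T_4 + 0.9659 T_5 = 94.64 and 0.9563 T_4 − 0.2588 T_5 = 883.
Solving simultaneously: T_4 = 1035 N, T_5 = 411.1 N.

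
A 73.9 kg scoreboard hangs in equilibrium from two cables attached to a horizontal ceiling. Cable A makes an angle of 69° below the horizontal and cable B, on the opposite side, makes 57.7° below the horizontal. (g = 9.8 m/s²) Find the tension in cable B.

T_B ≈ 324 N

Weight W = 73.9 × 9.8 = 724.2 N acts straight down.
Horizontal: T_A cos 69° = T_B cos 57.7°  →  T_A = 1.491 T_B.
Vertical: T_A sin 69° + T_B sin 57.7° = 724.2.
Substituting the horizontal relation into the vertical equation gives 2.237 T_B = 724.2, so T_B = 323.7 N.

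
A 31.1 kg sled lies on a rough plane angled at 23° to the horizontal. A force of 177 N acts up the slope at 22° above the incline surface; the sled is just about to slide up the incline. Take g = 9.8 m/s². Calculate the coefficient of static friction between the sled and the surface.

μ ≈ 0.210

On the verge of sliding up the incline, friction is at its maximum μN and acts down the slope.
Perpendicular to incline: N = W cos 23° − P sin 22° = 280.6 − 66.31 = 214.2 N.
Along incline: P cos 22° − μN = W sin 23° → μ = −(W sin 23° − P cos 22°) / N = 0.2102.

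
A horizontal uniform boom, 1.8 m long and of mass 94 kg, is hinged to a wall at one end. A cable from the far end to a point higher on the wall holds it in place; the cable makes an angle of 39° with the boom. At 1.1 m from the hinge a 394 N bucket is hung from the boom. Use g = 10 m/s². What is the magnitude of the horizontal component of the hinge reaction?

Take torques about the hinge: T sin 39° · 1.8 = 94×10×0.9 + 394×1.1 = 1279.4 N·m.
So T = 1279.4 / (0.6293 × 1.8) = 1129.4 N.
ΣF_x = 0: H_x = T cos 39° = 877.74 N.

H_x ≈ 878 N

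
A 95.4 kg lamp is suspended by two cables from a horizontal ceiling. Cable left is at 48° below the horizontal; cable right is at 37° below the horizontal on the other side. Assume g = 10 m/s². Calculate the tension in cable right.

Weight W = 95.4 × 10 = 954 N acts straight down.
Horizontal: T_left cos 48° = T_right cos 37°  →  T_left = 1.194 T_right.
Vertical: T_left sin 48° + T_right sin 37° = 954.
Substituting the horizontal relation into the vertical equation gives 1.489 T_right = 954, so T_right = 640.8 N.

T_right ≈ 641 N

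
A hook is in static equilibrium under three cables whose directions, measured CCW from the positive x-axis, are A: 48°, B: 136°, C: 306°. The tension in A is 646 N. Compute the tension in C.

T_C ≈ 3720 N

Resolve: ΣF_x = 646 cos 48° + T_B cos 136° + T_C cos 306° = 0.
        ΣF_y = 646 sin 48° + T_B sin 136° + T_C sin 306° = 0.
The known terms sum to (432.3, 480.1) N, so -0.7193 T_B + 0.5878 T_C = -432.3 and 0.6947 T_B − 0.8090 T_C = -480.1.
Solving simultaneously: T_B = 3639 N, T_C = 3718 N.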